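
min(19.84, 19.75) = 19.75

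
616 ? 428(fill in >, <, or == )>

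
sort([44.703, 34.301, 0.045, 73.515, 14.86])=[0.045, 14.86, 34.301, 44.703, 73.515]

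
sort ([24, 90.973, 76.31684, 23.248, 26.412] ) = [23.248, 24, 26.412, 76.31684, 90.973]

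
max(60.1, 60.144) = 60.144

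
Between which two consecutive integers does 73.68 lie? 73 and 74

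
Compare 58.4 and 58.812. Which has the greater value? 58.812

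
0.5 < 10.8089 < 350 True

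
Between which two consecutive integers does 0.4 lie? 0 and 1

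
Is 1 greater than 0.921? Yes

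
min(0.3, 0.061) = 0.061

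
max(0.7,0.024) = 0.7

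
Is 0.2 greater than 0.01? Yes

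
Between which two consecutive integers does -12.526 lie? -13 and -12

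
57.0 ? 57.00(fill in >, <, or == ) ==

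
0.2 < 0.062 False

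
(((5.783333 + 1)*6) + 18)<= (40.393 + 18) False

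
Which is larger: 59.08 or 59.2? 59.2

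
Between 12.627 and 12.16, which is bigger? 12.627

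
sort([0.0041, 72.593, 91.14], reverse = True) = [91.14, 72.593, 0.0041]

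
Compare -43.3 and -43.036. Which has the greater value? -43.036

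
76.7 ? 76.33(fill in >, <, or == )>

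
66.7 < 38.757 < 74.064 False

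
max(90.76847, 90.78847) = 90.78847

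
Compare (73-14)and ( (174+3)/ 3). They are equal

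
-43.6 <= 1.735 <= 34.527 True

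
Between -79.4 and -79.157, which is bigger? -79.157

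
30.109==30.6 False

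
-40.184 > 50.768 False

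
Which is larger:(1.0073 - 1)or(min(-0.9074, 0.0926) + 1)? (min(-0.9074, 0.0926) + 1)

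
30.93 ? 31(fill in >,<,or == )<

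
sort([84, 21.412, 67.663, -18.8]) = [-18.8, 21.412, 67.663, 84]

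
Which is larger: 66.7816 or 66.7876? 66.7876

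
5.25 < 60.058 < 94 True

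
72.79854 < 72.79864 True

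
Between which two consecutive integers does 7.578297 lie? 7 and 8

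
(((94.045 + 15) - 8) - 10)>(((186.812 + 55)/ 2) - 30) True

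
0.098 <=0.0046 False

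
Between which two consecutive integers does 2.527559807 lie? 2 and 3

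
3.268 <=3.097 False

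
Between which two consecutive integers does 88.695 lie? 88 and 89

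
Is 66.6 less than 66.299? No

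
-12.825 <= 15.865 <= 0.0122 False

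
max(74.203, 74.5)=74.5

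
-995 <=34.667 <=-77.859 False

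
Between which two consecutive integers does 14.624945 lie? 14 and 15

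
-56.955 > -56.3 False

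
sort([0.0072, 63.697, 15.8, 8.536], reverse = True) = [63.697, 15.8, 8.536, 0.0072]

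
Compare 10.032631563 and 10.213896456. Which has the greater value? 10.213896456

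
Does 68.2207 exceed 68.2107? Yes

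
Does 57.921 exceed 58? No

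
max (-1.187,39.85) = 39.85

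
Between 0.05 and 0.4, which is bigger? 0.4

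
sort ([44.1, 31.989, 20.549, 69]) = [20.549, 31.989, 44.1, 69]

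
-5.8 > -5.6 False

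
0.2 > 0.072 True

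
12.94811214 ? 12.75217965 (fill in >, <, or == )>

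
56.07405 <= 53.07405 False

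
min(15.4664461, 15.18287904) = 15.18287904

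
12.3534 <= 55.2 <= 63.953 True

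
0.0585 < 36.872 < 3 False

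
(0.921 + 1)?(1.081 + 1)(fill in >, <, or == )<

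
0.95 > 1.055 False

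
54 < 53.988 False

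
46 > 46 False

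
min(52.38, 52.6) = 52.38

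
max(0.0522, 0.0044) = 0.0522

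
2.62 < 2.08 False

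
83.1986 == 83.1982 False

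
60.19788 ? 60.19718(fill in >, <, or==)>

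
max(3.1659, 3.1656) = 3.1659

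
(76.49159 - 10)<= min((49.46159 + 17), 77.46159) False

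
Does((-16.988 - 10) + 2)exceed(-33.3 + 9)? No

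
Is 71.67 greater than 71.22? Yes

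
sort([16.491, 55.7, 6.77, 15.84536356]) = [6.77, 15.84536356, 16.491, 55.7]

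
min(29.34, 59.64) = 29.34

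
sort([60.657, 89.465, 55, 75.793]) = [55, 60.657, 75.793, 89.465]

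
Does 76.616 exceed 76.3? Yes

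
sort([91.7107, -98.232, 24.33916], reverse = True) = [91.7107, 24.33916, -98.232]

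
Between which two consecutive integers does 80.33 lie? 80 and 81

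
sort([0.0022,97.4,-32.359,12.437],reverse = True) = [97.4,12.437,0.0022,-32.359]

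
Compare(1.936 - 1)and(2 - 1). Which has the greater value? (2 - 1)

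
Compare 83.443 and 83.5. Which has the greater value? 83.5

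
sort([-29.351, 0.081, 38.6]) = [-29.351, 0.081, 38.6]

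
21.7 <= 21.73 True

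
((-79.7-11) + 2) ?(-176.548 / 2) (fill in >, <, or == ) <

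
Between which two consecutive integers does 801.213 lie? 801 and 802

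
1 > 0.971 True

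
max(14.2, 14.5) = 14.5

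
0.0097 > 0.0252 False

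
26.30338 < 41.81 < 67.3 True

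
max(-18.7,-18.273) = -18.273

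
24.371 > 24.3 True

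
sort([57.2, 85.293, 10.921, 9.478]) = [9.478, 10.921, 57.2, 85.293]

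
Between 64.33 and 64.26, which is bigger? 64.33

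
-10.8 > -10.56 False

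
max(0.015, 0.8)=0.8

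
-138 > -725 True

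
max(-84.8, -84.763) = -84.763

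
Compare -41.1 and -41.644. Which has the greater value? -41.1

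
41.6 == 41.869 False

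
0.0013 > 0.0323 False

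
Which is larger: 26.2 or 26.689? 26.689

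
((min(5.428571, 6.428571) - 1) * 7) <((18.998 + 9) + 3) False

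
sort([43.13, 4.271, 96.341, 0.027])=[0.027, 4.271, 43.13, 96.341]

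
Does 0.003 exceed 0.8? No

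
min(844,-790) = -790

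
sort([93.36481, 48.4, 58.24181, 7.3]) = [7.3, 48.4, 58.24181, 93.36481]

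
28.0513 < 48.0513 True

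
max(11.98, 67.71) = 67.71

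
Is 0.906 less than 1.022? Yes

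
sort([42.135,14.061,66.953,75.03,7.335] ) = [7.335,14.061,42.135,66.953,75.03]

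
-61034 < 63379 True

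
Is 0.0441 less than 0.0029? No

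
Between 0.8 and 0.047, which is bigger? 0.8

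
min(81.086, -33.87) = -33.87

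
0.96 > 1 False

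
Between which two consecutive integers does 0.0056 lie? 0 and 1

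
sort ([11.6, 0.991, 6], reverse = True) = [11.6, 6, 0.991]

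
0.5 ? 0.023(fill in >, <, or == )>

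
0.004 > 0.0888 False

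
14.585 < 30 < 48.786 True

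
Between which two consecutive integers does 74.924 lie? 74 and 75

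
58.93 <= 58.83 False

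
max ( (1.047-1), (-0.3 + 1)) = 0.7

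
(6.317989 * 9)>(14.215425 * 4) True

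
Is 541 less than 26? No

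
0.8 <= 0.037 False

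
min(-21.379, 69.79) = -21.379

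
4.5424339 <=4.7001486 True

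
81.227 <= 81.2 False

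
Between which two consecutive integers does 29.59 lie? 29 and 30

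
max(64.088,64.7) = 64.7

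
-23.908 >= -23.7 False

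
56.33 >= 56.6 False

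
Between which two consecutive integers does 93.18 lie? 93 and 94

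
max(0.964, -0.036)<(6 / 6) True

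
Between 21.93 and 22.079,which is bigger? 22.079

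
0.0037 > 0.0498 False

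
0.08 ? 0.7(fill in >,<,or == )<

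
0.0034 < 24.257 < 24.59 True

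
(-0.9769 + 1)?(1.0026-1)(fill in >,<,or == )>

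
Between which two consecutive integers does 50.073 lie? 50 and 51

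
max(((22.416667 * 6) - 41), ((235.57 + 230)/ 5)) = 93.500002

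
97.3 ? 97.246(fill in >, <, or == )>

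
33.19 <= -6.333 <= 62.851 False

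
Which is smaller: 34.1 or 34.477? 34.1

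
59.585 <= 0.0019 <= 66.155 False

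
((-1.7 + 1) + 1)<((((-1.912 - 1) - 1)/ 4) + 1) False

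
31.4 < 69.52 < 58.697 False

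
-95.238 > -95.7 True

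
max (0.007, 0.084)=0.084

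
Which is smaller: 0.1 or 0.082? 0.082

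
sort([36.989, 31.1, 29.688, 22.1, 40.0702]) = [22.1, 29.688, 31.1, 36.989, 40.0702]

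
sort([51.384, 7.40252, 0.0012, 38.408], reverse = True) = [51.384, 38.408, 7.40252, 0.0012]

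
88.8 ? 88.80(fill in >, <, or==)==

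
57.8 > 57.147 True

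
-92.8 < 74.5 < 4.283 False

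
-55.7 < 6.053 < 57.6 True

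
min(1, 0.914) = 0.914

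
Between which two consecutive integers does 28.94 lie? 28 and 29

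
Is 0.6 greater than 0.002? Yes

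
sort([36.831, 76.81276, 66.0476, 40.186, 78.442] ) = [36.831, 40.186, 66.0476, 76.81276, 78.442]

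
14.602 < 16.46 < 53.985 True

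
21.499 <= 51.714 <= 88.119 True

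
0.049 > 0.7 False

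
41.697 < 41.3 False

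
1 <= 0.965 False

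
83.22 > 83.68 False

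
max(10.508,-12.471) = 10.508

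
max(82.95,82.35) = 82.95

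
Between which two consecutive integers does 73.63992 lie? 73 and 74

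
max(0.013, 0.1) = 0.1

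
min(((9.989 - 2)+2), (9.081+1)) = 9.989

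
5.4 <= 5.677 True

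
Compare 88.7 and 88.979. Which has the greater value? 88.979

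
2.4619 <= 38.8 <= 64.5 True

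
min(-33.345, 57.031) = -33.345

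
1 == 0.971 False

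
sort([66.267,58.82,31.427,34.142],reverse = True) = [66.267,58.82,34.142,31.427]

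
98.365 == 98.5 False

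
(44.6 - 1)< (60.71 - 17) True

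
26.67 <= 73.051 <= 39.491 False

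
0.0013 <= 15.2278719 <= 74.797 True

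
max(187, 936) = 936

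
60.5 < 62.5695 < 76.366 True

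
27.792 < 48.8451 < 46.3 False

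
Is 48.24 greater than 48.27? No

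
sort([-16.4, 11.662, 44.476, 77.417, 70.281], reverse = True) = [77.417, 70.281, 44.476, 11.662, -16.4]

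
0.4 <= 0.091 False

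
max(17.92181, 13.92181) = 17.92181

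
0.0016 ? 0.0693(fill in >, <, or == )<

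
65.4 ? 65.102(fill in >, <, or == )>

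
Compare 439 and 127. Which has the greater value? 439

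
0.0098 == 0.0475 False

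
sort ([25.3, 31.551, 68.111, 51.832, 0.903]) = [0.903, 25.3, 31.551, 51.832, 68.111]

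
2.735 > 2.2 True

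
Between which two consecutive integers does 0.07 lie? 0 and 1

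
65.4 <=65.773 True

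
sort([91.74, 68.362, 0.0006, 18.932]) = [0.0006, 18.932, 68.362, 91.74]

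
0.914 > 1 False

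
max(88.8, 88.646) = 88.8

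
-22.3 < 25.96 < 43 True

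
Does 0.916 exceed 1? No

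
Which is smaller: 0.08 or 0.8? 0.08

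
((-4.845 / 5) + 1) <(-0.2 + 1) True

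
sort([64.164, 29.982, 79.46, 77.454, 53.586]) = [29.982, 53.586, 64.164, 77.454, 79.46]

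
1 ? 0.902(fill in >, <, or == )>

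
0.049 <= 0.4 True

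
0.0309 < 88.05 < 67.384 False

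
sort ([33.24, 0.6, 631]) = [0.6, 33.24, 631]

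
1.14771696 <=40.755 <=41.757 True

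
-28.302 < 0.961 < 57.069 True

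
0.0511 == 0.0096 False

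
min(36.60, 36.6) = 36.60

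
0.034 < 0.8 True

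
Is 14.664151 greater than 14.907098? No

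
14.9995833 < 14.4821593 False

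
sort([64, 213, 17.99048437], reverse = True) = [213, 64, 17.99048437]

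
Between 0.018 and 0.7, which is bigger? 0.7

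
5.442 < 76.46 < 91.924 True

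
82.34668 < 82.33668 False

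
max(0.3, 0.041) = 0.3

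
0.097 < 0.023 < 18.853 False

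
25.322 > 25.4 False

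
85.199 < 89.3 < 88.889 False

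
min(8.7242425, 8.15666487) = 8.15666487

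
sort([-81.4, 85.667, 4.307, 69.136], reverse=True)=[85.667, 69.136, 4.307, -81.4]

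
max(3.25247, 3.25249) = 3.25249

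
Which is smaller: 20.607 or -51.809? -51.809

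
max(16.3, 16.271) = 16.3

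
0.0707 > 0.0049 True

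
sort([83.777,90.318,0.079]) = [0.079,83.777,90.318]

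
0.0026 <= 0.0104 True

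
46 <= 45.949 False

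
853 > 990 False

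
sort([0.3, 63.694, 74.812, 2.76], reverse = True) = [74.812, 63.694, 2.76, 0.3]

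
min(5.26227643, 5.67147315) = 5.26227643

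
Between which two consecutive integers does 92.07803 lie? 92 and 93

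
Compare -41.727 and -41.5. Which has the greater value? -41.5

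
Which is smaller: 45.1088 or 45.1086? 45.1086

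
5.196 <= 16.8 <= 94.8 True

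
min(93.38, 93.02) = 93.02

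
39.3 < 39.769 True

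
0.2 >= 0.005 True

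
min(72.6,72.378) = 72.378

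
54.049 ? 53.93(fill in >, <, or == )>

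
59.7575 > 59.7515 True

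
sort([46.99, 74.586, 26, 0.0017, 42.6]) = [0.0017, 26, 42.6, 46.99, 74.586]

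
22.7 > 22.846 False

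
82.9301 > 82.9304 False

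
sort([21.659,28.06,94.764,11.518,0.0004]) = [0.0004,11.518,21.659,28.06,94.764]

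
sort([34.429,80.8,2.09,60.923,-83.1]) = [-83.1,2.09,34.429,60.923,80.8]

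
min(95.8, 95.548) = 95.548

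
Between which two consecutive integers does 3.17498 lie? 3 and 4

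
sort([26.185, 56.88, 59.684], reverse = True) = [59.684, 56.88, 26.185]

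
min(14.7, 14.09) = 14.09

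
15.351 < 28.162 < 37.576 True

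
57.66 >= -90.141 True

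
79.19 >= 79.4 False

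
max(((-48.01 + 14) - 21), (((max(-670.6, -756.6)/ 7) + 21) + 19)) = -55.01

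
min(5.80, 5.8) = 5.80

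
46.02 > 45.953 True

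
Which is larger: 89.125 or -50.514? 89.125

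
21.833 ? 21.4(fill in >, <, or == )>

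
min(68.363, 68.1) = 68.1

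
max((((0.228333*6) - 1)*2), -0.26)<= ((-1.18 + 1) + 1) True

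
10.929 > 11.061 False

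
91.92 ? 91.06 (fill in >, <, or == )>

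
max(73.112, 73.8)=73.8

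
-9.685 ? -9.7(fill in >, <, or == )>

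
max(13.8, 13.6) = 13.8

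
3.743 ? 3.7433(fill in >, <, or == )<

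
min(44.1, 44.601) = 44.1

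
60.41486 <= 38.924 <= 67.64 False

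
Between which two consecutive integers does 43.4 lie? 43 and 44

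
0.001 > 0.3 False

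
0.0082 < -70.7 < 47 False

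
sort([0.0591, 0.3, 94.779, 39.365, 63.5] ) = [0.0591, 0.3, 39.365, 63.5, 94.779]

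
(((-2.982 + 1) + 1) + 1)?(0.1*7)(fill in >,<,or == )<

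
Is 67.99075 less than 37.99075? No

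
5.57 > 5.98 False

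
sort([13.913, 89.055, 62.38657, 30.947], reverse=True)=[89.055, 62.38657, 30.947, 13.913]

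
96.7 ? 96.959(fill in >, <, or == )<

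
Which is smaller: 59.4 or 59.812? 59.4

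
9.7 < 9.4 False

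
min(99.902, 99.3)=99.3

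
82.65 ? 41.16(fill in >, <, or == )>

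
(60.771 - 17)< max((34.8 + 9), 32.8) True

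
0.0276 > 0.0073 True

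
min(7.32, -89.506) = -89.506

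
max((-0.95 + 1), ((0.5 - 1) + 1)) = 0.5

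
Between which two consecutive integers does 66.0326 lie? 66 and 67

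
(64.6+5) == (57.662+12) False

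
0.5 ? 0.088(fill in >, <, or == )>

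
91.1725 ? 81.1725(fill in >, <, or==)>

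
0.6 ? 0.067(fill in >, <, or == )>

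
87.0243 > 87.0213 True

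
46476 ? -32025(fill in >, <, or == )>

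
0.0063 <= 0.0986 True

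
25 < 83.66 True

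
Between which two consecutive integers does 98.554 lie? 98 and 99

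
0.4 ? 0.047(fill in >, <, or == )>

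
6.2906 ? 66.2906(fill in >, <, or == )<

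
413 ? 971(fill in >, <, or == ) <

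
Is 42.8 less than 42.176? No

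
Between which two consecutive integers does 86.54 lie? 86 and 87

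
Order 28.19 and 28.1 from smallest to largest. 28.1, 28.19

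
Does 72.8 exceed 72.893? No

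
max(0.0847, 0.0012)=0.0847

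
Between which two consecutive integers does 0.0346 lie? 0 and 1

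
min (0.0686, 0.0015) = 0.0015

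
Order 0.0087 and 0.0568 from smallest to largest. 0.0087,0.0568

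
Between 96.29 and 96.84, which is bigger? 96.84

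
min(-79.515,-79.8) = -79.8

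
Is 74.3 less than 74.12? No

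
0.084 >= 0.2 False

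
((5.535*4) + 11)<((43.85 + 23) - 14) True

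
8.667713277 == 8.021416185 False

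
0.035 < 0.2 True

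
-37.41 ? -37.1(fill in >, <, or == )<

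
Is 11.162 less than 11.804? Yes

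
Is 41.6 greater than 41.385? Yes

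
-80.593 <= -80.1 True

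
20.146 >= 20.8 False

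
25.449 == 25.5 False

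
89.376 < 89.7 True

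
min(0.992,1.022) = 0.992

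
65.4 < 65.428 True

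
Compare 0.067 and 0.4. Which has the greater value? 0.4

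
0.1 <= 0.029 False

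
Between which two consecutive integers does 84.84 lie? 84 and 85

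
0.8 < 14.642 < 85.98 True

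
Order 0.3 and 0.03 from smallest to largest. 0.03, 0.3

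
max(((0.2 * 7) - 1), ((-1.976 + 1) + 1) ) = 0.4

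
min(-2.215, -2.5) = -2.5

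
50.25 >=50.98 False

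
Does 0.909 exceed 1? No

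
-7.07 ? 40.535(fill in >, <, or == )<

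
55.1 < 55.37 True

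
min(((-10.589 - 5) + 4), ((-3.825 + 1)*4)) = -11.589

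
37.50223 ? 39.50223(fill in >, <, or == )<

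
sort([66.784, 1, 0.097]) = [0.097, 1, 66.784]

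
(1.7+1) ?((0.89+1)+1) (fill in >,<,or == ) <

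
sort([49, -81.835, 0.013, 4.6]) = [-81.835, 0.013, 4.6, 49]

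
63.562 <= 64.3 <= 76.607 True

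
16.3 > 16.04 True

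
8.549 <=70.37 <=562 True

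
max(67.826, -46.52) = 67.826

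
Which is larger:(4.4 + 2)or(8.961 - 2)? (8.961 - 2)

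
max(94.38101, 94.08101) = 94.38101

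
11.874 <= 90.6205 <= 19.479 False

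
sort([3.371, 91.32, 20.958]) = [3.371, 20.958, 91.32]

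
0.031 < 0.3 True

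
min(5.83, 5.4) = 5.4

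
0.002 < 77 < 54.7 False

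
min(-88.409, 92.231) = -88.409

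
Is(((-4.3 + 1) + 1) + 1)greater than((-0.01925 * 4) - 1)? No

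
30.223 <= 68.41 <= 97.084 True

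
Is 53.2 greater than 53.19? Yes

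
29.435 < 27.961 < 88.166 False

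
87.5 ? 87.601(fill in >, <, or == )<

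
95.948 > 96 False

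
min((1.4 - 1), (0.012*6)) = 0.072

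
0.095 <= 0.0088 False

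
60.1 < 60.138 True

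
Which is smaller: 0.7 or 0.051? 0.051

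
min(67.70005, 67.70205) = 67.70005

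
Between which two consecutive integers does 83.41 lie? 83 and 84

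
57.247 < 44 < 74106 False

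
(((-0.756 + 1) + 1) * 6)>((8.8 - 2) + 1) False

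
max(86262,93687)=93687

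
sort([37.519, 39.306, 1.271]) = [1.271, 37.519, 39.306]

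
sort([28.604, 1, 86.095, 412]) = [1, 28.604, 86.095, 412]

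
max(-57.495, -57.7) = -57.495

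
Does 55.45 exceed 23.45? Yes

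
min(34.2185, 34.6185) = 34.2185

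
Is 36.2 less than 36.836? Yes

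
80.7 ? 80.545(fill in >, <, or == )>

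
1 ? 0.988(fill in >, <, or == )>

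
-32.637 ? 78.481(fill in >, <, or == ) <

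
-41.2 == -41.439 False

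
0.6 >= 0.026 True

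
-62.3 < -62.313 False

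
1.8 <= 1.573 False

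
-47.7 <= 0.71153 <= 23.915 True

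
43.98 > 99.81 False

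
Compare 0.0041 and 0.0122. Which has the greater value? 0.0122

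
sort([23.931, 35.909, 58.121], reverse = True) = [58.121, 35.909, 23.931]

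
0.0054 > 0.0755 False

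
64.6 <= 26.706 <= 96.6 False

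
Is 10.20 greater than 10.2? No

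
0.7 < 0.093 False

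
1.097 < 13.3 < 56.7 True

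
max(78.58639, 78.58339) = 78.58639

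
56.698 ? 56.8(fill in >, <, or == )<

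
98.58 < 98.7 True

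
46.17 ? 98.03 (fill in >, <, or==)<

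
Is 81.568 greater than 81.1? Yes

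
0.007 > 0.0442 False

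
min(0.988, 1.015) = 0.988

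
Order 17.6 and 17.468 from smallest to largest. 17.468, 17.6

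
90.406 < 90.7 True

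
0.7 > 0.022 True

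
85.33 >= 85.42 False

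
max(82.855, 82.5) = 82.855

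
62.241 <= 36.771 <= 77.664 False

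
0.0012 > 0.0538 False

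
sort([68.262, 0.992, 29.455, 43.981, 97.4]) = [0.992, 29.455, 43.981, 68.262, 97.4]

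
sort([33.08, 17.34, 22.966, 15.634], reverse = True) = [33.08, 22.966, 17.34, 15.634]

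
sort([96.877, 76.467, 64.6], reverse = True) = [96.877, 76.467, 64.6]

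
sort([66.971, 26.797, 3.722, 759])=[3.722, 26.797, 66.971, 759]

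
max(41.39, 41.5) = 41.5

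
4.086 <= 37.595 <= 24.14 False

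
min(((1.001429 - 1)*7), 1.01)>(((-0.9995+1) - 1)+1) True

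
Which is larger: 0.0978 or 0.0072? 0.0978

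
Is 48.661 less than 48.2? No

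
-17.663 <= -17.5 True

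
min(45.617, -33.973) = -33.973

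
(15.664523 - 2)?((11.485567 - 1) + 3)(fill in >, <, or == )>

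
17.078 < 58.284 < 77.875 True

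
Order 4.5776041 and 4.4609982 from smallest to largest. 4.4609982,4.5776041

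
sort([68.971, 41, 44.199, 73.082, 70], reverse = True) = [73.082, 70, 68.971, 44.199, 41]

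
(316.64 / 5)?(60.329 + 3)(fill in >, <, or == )<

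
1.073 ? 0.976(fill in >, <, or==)>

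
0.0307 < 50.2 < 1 False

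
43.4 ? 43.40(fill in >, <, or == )==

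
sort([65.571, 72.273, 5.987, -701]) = [-701, 5.987, 65.571, 72.273]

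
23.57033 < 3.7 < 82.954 False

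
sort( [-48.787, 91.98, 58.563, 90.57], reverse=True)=[91.98, 90.57, 58.563, -48.787]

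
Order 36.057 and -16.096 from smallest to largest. -16.096, 36.057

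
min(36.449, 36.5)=36.449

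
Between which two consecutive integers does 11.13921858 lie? 11 and 12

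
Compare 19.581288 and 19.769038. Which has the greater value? 19.769038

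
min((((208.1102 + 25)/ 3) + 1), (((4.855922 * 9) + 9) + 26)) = 78.703298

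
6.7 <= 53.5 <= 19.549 False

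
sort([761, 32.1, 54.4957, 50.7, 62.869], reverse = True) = [761, 62.869, 54.4957, 50.7, 32.1]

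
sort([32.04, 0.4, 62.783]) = [0.4, 32.04, 62.783]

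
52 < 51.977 False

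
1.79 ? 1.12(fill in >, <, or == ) >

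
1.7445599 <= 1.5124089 False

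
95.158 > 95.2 False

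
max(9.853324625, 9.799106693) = 9.853324625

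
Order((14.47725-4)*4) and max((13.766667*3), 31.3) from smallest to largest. max((13.766667*3), 31.3), ((14.47725-4)*4)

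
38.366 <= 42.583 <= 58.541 True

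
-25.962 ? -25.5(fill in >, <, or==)<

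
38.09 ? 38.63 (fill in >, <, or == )<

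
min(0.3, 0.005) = 0.005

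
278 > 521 False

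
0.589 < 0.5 False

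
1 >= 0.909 True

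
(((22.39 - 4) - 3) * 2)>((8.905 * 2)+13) False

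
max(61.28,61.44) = 61.44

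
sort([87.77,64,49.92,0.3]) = [0.3,49.92,64,87.77]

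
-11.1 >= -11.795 True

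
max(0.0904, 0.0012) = 0.0904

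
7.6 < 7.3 False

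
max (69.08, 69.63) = 69.63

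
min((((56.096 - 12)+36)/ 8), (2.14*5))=10.012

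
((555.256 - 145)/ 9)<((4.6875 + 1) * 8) False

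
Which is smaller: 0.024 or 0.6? 0.024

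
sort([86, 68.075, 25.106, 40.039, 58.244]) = [25.106, 40.039, 58.244, 68.075, 86]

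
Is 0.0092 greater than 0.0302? No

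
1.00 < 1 False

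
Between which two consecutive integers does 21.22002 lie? 21 and 22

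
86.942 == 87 False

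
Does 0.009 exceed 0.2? No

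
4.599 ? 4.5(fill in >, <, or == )>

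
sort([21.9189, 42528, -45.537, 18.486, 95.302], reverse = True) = [42528, 95.302, 21.9189, 18.486, -45.537]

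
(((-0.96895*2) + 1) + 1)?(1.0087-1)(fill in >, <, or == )>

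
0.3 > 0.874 False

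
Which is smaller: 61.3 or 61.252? 61.252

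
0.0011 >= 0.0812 False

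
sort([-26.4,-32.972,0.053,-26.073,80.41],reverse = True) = [80.41,0.053,-26.073,-26.4,-32.972]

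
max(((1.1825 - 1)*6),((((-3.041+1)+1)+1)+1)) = 1.095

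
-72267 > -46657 False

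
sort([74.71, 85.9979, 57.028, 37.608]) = [37.608, 57.028, 74.71, 85.9979]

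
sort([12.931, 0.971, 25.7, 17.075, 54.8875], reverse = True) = [54.8875, 25.7, 17.075, 12.931, 0.971]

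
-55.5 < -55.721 False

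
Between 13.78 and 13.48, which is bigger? 13.78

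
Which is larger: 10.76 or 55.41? 55.41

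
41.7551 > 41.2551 True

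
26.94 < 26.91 False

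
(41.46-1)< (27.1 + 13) False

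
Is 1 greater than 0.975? Yes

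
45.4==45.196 False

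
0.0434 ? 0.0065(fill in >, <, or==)>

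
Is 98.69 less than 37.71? No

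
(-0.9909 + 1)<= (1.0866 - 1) True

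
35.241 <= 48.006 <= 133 True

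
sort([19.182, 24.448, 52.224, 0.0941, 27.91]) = [0.0941, 19.182, 24.448, 27.91, 52.224]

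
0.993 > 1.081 False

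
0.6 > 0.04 True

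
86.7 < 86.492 False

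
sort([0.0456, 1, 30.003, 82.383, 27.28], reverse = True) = [82.383, 30.003, 27.28, 1, 0.0456]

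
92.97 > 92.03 True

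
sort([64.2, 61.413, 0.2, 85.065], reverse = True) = [85.065, 64.2, 61.413, 0.2]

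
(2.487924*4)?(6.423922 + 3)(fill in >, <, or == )>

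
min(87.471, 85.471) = 85.471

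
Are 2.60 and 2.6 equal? Yes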